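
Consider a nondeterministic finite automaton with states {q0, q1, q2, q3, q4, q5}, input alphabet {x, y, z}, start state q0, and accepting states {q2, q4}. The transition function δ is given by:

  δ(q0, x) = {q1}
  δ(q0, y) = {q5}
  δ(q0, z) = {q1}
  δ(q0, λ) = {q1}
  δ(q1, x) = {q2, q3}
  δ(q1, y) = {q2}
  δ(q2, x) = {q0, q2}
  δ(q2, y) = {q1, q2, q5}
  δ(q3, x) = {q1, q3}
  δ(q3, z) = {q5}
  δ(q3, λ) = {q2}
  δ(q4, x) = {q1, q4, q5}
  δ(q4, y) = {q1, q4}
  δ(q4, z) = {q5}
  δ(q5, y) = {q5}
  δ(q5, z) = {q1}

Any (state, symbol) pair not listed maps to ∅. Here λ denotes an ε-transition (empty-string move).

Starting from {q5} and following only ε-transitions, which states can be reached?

Begin with {q5}.
No ε-moves leave this set, so the closure equals the set itself.

{q5}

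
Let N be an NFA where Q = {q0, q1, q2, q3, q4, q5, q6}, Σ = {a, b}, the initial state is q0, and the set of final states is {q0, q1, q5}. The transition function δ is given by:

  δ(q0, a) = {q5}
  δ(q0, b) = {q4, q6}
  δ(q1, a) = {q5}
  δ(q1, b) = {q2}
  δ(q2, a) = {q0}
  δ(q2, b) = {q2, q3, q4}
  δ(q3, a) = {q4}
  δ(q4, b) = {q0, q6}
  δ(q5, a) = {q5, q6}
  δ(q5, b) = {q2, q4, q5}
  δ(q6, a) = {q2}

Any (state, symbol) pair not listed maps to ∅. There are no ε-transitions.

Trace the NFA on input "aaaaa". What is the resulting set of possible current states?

{q0, q2, q5, q6}

Start in {q0}.
Read 'a': q0→{q5}; now {q5}.
Read 'a': q5→{q5, q6}; now {q5, q6}.
Read 'a': q5→{q5, q6}, q6→{q2}; now {q2, q5, q6}.
Read 'a': q2→{q0}, q5→{q5, q6}, q6→{q2}; now {q0, q2, q5, q6}.
Read 'a': q0→{q5}, q2→{q0}, q5→{q5, q6}, q6→{q2}; now {q0, q2, q5, q6}.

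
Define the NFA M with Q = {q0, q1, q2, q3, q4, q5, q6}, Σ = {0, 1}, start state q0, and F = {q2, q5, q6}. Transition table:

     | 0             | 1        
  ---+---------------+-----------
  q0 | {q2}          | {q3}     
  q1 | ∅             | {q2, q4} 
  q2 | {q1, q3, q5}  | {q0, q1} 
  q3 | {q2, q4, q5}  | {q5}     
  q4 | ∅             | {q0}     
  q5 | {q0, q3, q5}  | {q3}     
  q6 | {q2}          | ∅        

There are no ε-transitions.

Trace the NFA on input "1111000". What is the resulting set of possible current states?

{q0, q1, q2, q3, q4, q5}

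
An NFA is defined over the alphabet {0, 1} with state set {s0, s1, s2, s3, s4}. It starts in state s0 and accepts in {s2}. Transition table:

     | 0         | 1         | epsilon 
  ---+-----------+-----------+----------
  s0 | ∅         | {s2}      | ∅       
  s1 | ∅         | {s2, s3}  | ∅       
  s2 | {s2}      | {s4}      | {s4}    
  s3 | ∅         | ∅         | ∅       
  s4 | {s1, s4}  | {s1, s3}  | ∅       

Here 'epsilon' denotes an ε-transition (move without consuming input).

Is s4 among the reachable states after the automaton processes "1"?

Start in {s0}.
Read '1': s0→{s2}; union {s2}; ε-closure = {s2, s4}.
State s4 is in {s2, s4}.

Yes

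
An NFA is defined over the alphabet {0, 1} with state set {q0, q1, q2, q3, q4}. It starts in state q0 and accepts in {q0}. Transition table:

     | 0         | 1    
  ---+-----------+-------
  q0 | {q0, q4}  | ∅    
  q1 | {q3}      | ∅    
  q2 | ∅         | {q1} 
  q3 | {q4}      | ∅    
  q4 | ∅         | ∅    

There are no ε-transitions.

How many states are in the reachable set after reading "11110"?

0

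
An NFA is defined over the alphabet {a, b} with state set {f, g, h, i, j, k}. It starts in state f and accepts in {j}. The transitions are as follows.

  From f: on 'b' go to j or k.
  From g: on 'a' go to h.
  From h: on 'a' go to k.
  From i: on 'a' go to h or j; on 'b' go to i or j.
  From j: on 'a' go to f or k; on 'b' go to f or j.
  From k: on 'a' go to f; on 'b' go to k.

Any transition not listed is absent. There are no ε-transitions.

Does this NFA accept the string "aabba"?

Start in {f}.
Read 'a': f→∅; now ∅.
The set is empty and remains empty for the remaining 4 symbols.
The final set ∅ contains no accepting state.

No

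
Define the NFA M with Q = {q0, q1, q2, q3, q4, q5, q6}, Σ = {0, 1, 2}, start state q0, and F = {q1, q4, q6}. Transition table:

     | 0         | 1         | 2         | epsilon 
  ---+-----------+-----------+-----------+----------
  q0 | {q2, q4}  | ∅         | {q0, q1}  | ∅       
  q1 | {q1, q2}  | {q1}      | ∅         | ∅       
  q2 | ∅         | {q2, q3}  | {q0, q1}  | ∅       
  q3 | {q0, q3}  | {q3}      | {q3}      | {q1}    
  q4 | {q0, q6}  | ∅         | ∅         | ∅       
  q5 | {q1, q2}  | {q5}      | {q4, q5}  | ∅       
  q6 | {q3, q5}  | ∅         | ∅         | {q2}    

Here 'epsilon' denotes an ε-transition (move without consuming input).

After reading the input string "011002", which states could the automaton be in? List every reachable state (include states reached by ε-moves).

Start in {q0}.
Read '0': q0→{q2, q4}; now {q2, q4}.
Read '1': q2→{q2, q3}, q4→∅; union {q2, q3}; ε-closure = {q1, q2, q3}.
Read '1': q1→{q1}, q2→{q2, q3}, q3→{q3}; now {q1, q2, q3}.
Read '0': q1→{q1, q2}, q2→∅, q3→{q0, q3}; now {q0, q1, q2, q3}.
Read '0': q0→{q2, q4}, q1→{q1, q2}, q2→∅, q3→{q0, q3}; now {q0, q1, q2, q3, q4}.
Read '2': q0→{q0, q1}, q1→∅, q2→{q0, q1}, q3→{q3}, q4→∅; now {q0, q1, q3}.

{q0, q1, q3}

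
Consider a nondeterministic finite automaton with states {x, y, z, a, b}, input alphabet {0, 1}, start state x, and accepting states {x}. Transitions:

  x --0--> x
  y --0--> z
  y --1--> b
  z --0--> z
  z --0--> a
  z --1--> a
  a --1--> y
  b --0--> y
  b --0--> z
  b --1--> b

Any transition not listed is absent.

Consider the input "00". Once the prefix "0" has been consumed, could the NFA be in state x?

Start in {x}.
Read '0': x→{x}; now {x}.
State x is in {x}.

Yes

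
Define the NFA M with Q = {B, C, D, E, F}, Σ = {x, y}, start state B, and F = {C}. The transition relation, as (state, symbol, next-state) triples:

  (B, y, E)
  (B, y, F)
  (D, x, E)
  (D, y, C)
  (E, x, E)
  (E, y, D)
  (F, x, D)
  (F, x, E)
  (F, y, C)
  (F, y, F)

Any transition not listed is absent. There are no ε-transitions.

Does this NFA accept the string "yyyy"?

Yes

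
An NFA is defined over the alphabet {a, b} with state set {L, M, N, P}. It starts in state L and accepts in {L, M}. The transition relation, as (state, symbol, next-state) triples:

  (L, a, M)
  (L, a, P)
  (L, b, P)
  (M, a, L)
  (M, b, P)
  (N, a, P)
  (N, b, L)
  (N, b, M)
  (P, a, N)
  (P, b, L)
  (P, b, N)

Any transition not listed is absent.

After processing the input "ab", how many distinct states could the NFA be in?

3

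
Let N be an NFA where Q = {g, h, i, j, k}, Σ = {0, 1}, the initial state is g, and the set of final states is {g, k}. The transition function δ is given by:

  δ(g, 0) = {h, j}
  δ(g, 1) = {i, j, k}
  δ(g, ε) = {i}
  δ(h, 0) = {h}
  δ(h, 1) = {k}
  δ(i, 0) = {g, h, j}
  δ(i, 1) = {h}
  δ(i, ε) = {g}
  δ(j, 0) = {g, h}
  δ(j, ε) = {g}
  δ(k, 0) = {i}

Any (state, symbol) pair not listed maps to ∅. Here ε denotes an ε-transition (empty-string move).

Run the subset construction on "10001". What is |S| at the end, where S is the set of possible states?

Start: ε-closure({g}) = {g, i}.
Read '1': g→{i, j, k}, i→{h}; union {h, i, j, k}; ε-closure = {g, h, i, j, k}.
Read '0': g→{h, j}, h→{h}, i→{g, h, j}, j→{g, h}, k→{i}; now {g, h, i, j}.
Read '0': g→{h, j}, h→{h}, i→{g, h, j}, j→{g, h}; union {g, h, j}; ε-closure = {g, h, i, j}.
Read '0': g→{h, j}, h→{h}, i→{g, h, j}, j→{g, h}; union {g, h, j}; ε-closure = {g, h, i, j}.
Read '1': g→{i, j, k}, h→{k}, i→{h}, j→∅; union {h, i, j, k}; ε-closure = {g, h, i, j, k}.
That set has 5 states.

5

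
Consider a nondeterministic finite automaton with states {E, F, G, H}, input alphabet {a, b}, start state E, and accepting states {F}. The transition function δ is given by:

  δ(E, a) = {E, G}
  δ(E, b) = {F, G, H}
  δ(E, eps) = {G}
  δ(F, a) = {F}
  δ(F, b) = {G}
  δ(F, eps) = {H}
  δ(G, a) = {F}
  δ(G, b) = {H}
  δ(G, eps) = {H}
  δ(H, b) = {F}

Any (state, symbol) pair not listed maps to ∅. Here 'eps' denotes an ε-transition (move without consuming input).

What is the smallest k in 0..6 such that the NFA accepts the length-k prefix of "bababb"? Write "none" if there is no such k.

1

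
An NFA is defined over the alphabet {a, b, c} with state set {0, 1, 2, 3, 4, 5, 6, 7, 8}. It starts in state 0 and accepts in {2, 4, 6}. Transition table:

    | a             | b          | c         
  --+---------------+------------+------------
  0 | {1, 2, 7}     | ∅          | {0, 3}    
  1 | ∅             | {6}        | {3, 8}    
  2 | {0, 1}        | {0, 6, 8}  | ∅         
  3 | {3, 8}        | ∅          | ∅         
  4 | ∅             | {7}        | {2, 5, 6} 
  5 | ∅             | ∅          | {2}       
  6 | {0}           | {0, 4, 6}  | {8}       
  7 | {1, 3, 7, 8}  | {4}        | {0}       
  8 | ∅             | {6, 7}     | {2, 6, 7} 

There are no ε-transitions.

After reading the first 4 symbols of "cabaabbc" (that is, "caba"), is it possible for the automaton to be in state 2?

Start in {0}.
Read 'c': 0→{0, 3}; now {0, 3}.
Read 'a': 0→{1, 2, 7}, 3→{3, 8}; now {1, 2, 3, 7, 8}.
Read 'b': 1→{6}, 2→{0, 6, 8}, 3→∅, 7→{4}, 8→{6, 7}; now {0, 4, 6, 7, 8}.
Read 'a': 0→{1, 2, 7}, 4→∅, 6→{0}, 7→{1, 3, 7, 8}, 8→∅; now {0, 1, 2, 3, 7, 8}.
State 2 is in {0, 1, 2, 3, 7, 8}.

Yes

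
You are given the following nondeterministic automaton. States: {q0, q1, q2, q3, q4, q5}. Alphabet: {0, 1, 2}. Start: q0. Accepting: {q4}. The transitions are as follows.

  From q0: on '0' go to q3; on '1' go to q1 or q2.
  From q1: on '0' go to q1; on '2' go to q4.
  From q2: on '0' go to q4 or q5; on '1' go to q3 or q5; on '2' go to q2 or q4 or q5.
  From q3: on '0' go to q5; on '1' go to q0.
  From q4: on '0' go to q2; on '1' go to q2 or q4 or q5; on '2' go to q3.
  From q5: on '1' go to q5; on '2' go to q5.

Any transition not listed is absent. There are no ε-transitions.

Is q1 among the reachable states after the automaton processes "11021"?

No

Start in {q0}.
Read '1': {q0} → {q1, q2}.
Read '1': {q1, q2} → {q3, q5}.
Read '0': {q3, q5} → {q5}.
Read '2': {q5} → {q5}.
Read '1': {q5} → {q5}.
State q1 is not in {q5}.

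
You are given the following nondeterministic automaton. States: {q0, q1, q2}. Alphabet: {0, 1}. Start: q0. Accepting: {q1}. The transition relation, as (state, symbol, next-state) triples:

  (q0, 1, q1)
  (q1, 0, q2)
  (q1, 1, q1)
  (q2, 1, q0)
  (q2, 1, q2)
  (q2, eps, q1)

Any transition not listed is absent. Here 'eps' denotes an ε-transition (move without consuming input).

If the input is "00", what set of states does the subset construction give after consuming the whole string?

∅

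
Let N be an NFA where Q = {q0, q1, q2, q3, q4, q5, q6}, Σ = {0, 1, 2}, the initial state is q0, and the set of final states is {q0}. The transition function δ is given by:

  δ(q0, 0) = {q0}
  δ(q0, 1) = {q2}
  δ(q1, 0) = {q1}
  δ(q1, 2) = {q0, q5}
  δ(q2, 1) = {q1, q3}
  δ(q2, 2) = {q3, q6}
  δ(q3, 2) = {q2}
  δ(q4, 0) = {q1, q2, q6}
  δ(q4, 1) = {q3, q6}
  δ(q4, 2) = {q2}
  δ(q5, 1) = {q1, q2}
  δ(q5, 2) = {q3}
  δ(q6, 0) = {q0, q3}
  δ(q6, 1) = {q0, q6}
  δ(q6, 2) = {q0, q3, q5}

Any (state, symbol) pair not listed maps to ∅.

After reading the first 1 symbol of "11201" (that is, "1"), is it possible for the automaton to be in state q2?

Yes

Start in {q0}.
Read '1': q0→{q2}; now {q2}.
State q2 is in {q2}.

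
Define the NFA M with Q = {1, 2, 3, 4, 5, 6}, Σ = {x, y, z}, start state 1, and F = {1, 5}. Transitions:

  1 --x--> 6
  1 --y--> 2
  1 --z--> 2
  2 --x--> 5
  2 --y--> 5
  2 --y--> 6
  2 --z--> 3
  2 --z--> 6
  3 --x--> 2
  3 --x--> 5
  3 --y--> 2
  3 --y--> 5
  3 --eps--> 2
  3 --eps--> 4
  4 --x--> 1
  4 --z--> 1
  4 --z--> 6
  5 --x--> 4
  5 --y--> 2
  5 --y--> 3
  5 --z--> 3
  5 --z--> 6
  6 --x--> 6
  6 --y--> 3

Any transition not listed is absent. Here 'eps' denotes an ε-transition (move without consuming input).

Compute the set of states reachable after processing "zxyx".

{1, 2, 5}

Start in {1}.
Read 'z': 1→{2}; now {2}.
Read 'x': 2→{5}; now {5}.
Read 'y': 5→{2, 3}; union {2, 3}; ε-closure = {2, 3, 4}.
Read 'x': 2→{5}, 3→{2, 5}, 4→{1}; now {1, 2, 5}.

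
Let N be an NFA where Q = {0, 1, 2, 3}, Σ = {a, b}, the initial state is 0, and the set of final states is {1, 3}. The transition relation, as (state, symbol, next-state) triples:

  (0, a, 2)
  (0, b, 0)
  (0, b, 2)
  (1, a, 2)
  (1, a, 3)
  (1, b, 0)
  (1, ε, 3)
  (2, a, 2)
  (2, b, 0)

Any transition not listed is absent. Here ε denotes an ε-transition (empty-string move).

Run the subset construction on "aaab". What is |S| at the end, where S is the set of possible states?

1

Start in {0}.
Read 'a': 0→{2}; now {2}.
Read 'a': 2→{2}; now {2}.
Read 'a': 2→{2}; now {2}.
Read 'b': 2→{0}; now {0}.
That set has 1 state.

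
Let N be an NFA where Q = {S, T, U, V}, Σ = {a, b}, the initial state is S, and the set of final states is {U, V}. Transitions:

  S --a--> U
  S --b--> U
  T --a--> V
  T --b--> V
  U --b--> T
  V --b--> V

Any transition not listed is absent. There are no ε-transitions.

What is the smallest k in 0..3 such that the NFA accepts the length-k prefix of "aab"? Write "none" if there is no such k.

1

Start in {S}.
Read 'a': {S} → {U}.
None of the earlier sets intersect F, but {U} does.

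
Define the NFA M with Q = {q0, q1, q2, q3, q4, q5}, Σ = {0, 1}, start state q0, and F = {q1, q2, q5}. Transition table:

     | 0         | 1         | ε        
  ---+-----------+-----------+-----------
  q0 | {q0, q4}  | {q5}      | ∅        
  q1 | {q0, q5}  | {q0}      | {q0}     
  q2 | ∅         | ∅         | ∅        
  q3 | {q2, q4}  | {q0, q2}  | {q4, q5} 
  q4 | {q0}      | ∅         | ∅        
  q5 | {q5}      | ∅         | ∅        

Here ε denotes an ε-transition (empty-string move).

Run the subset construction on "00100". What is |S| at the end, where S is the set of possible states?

Start in {q0}.
Read '0': {q0} → {q0, q4}.
Read '0': {q0, q4} → {q0, q4}.
Read '1': {q0, q4} → {q5}.
Read '0': {q5} → {q5}.
Read '0': {q5} → {q5}.
That set has 1 state.

1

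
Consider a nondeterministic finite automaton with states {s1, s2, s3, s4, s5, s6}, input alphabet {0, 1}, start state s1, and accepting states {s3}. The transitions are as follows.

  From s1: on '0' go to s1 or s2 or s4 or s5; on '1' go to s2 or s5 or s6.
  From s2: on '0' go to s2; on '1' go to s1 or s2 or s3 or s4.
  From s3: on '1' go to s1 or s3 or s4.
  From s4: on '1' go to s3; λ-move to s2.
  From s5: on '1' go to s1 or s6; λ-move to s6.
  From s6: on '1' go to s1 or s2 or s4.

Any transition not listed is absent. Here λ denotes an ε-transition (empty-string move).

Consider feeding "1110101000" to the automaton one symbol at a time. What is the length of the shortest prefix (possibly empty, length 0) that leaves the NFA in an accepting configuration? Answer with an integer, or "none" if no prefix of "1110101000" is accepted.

2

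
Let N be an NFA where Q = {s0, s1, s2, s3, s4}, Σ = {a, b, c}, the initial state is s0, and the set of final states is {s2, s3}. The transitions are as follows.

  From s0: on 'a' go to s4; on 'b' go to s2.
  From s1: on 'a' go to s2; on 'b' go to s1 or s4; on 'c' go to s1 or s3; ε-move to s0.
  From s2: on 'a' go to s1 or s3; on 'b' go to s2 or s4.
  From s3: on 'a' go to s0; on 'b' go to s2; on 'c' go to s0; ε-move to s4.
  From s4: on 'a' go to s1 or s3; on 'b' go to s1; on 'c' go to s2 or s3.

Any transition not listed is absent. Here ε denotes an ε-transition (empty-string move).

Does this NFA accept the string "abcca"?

Yes

Start in {s0}.
Read 'a': s0→{s4}; now {s4}.
Read 'b': s4→{s1}; union {s1}; ε-closure = {s0, s1}.
Read 'c': s0→∅, s1→{s1, s3}; union {s1, s3}; ε-closure = {s0, s1, s3, s4}.
Read 'c': s0→∅, s1→{s1, s3}, s3→{s0}, s4→{s2, s3}; union {s0, s1, s2, s3}; ε-closure = {s0, s1, s2, s3, s4}.
Read 'a': s0→{s4}, s1→{s2}, s2→{s1, s3}, s3→{s0}, s4→{s1, s3}; now {s0, s1, s2, s3, s4}.
The final set {s0, s1, s2, s3, s4} contains the accepting states s2, s3.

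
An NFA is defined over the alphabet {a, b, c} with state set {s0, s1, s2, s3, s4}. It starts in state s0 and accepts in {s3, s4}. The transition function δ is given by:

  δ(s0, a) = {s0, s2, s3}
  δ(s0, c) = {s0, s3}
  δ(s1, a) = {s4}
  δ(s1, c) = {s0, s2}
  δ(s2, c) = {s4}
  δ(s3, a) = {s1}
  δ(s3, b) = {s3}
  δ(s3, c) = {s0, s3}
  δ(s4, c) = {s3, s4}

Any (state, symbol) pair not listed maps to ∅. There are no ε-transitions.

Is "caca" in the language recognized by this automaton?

Yes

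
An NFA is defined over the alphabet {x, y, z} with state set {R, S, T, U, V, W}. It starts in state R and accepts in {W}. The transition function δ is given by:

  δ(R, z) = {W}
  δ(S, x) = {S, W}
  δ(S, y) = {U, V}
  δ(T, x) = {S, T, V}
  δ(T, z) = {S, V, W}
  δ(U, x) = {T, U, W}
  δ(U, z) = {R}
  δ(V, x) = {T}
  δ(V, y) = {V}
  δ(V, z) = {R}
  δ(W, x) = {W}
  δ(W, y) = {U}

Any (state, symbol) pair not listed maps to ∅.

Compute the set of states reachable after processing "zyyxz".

∅

Start in {R}.
Read 'z': R→{W}; now {W}.
Read 'y': W→{U}; now {U}.
Read 'y': U→∅; now ∅.
The set is empty and remains empty for the remaining 2 symbols.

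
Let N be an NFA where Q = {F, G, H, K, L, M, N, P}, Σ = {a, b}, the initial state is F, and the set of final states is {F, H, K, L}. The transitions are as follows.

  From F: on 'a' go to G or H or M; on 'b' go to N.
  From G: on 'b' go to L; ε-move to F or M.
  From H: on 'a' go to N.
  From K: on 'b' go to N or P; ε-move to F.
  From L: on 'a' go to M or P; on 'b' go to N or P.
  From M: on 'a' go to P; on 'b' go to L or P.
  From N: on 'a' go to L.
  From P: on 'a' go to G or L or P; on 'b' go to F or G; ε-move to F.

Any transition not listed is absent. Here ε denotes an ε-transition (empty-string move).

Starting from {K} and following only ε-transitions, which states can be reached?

{F, K}

Begin with {K}.
ε-move K → F; add F.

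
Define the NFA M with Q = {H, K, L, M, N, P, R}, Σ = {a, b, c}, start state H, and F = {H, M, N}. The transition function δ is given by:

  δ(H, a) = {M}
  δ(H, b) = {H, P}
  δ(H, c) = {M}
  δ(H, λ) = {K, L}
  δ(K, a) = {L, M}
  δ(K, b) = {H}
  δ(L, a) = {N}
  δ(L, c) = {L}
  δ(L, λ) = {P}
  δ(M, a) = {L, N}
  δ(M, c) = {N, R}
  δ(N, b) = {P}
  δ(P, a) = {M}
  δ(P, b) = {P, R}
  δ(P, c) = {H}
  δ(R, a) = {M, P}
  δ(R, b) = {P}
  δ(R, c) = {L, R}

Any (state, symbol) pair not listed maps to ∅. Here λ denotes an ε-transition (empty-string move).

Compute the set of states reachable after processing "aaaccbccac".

{H, K, L, N, P, R}

Start: ε-closure({H}) = {H, K, L, P}.
Read 'a': H→{M}, K→{L, M}, L→{N}, P→{M}; union {L, M, N}; ε-closure = {L, M, N, P}.
Read 'a': L→{N}, M→{L, N}, N→∅, P→{M}; union {L, M, N}; ε-closure = {L, M, N, P}.
Read 'a': L→{N}, M→{L, N}, N→∅, P→{M}; union {L, M, N}; ε-closure = {L, M, N, P}.
Read 'c': L→{L}, M→{N, R}, N→∅, P→{H}; union {H, L, N, R}; ε-closure = {H, K, L, N, P, R}.
Read 'c': H→{M}, K→∅, L→{L}, N→∅, P→{H}, R→{L, R}; union {H, L, M, R}; ε-closure = {H, K, L, M, P, R}.
Read 'b': H→{H, P}, K→{H}, L→∅, M→∅, P→{P, R}, R→{P}; union {H, P, R}; ε-closure = {H, K, L, P, R}.
Read 'c': H→{M}, K→∅, L→{L}, P→{H}, R→{L, R}; union {H, L, M, R}; ε-closure = {H, K, L, M, P, R}.
Read 'c': H→{M}, K→∅, L→{L}, M→{N, R}, P→{H}, R→{L, R}; union {H, L, M, N, R}; ε-closure = {H, K, L, M, N, P, R}.
Read 'a': H→{M}, K→{L, M}, L→{N}, M→{L, N}, N→∅, P→{M}, R→{M, P}; now {L, M, N, P}.
Read 'c': L→{L}, M→{N, R}, N→∅, P→{H}; union {H, L, N, R}; ε-closure = {H, K, L, N, P, R}.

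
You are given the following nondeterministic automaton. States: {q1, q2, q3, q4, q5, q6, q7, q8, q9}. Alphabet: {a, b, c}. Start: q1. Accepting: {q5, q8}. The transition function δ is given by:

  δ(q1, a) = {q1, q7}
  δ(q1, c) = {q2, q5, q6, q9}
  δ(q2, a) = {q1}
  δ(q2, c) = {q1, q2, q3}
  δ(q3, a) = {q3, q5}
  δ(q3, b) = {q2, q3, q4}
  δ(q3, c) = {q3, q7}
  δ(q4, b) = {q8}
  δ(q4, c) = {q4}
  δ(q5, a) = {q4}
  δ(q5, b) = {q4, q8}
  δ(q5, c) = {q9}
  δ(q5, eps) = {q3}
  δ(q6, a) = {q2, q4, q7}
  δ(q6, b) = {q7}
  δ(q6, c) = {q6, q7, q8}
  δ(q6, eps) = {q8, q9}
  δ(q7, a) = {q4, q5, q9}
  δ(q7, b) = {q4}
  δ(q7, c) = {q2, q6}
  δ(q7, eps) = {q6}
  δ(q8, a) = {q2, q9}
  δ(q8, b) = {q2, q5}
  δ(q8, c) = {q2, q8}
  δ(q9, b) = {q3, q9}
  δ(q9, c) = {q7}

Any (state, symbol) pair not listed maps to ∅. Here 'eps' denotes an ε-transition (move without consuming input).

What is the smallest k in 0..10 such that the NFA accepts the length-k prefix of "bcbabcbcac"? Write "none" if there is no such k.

Start in {q1}.
Read 'b': q1→∅; now ∅.
The set is empty and remains empty for the remaining 9 symbols.
No reachable set along the way intersects F.

none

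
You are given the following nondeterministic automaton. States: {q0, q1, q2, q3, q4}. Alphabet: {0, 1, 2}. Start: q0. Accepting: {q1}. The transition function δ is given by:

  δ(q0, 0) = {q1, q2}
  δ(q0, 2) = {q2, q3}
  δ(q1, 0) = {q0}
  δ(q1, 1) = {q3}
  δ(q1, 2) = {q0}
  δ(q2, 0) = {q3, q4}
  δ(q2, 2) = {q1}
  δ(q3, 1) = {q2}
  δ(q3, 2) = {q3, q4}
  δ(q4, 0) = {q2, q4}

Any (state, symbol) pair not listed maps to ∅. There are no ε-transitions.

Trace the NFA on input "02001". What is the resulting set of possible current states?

Start in {q0}.
Read '0': q0→{q1, q2}; now {q1, q2}.
Read '2': q1→{q0}, q2→{q1}; now {q0, q1}.
Read '0': q0→{q1, q2}, q1→{q0}; now {q0, q1, q2}.
Read '0': q0→{q1, q2}, q1→{q0}, q2→{q3, q4}; now {q0, q1, q2, q3, q4}.
Read '1': q0→∅, q1→{q3}, q2→∅, q3→{q2}, q4→∅; now {q2, q3}.

{q2, q3}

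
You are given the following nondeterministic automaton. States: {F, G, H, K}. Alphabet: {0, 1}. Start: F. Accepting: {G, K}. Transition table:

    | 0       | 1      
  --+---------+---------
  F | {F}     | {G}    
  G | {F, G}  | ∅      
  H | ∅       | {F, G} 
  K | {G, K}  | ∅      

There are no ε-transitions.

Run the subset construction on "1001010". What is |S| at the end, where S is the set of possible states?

2

Start in {F}.
Read '1': {F} → {G}.
Read '0': {G} → {F, G}.
Read '0': {F, G} → {F, G}.
Read '1': {F, G} → {G}.
Read '0': {G} → {F, G}.
Read '1': {F, G} → {G}.
Read '0': {G} → {F, G}.
That set has 2 states.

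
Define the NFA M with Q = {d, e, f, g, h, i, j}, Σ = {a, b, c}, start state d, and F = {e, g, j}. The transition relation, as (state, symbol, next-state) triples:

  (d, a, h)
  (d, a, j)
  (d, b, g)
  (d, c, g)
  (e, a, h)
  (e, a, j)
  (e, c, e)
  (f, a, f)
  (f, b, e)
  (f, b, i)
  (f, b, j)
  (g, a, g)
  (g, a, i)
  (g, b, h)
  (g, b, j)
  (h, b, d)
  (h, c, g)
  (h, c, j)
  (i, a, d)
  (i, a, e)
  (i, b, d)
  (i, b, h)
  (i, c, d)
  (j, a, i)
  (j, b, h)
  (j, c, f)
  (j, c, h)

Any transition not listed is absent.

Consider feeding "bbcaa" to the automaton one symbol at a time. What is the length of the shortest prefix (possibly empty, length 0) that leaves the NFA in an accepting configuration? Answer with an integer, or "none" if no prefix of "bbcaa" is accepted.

Start in {d}.
Read 'b': {d} → {g}.
None of the earlier sets intersect F, but {g} does.

1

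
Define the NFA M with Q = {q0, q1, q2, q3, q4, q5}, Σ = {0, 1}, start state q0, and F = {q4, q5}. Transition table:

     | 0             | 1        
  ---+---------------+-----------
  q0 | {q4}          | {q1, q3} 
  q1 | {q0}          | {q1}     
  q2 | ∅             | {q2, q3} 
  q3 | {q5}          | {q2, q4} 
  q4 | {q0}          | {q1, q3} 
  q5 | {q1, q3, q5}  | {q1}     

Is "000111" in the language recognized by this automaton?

No

Start in {q0}.
Read '0': {q0} → {q4}.
Read '0': {q4} → {q0}.
Read '0': {q0} → {q4}.
Read '1': {q4} → {q1, q3}.
Read '1': {q1, q3} → {q1, q2, q4}.
Read '1': {q1, q2, q4} → {q1, q2, q3}.
The final set {q1, q2, q3} contains no accepting state.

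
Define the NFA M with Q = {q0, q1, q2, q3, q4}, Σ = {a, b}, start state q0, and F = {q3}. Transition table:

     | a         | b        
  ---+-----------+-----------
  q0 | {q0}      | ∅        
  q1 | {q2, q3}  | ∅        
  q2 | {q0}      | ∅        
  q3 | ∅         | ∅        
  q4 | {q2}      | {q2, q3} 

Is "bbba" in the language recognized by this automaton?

No

Start in {q0}.
Read 'b': {q0} → ∅.
The set is empty and remains empty for the remaining 3 symbols.
The final set ∅ contains no accepting state.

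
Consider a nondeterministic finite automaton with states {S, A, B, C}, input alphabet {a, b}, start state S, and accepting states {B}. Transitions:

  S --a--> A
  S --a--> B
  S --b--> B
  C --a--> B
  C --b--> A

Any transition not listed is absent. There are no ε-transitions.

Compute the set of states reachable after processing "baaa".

Start in {S}.
Read 'b': {S} → {B}.
Read 'a': {B} → ∅.
The set is empty and remains empty for the remaining 2 symbols.

∅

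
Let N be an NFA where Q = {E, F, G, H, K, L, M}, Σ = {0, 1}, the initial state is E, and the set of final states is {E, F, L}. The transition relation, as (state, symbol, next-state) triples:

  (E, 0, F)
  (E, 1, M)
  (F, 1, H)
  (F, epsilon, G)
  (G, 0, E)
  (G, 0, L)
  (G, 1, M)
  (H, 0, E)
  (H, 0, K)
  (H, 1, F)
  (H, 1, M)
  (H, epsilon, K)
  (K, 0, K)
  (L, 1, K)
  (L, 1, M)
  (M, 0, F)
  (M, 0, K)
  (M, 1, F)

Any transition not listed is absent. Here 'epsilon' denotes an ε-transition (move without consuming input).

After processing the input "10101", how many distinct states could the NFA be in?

Start in {E}.
Read '1': E→{M}; now {M}.
Read '0': M→{F, K}; union {F, K}; ε-closure = {F, G, K}.
Read '1': F→{H}, G→{M}, K→∅; union {H, M}; ε-closure = {H, K, M}.
Read '0': H→{E, K}, K→{K}, M→{F, K}; union {E, F, K}; ε-closure = {E, F, G, K}.
Read '1': E→{M}, F→{H}, G→{M}, K→∅; union {H, M}; ε-closure = {H, K, M}.
That set has 3 states.

3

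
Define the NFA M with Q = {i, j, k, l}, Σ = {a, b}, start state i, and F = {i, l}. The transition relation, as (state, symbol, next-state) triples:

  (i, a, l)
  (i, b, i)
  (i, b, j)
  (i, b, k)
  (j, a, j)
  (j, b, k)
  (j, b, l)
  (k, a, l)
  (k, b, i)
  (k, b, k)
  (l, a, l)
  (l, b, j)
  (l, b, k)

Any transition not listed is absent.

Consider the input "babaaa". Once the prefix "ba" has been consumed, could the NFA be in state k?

Start in {i}.
Read 'b': i→{i, j, k}; now {i, j, k}.
Read 'a': i→{l}, j→{j}, k→{l}; now {j, l}.
State k is not in {j, l}.

No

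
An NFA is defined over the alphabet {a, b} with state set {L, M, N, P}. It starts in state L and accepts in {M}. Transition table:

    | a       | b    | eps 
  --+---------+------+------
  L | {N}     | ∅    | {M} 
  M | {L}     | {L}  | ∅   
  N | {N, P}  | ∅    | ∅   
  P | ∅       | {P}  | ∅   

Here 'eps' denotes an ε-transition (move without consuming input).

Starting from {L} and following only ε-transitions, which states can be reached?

{L, M}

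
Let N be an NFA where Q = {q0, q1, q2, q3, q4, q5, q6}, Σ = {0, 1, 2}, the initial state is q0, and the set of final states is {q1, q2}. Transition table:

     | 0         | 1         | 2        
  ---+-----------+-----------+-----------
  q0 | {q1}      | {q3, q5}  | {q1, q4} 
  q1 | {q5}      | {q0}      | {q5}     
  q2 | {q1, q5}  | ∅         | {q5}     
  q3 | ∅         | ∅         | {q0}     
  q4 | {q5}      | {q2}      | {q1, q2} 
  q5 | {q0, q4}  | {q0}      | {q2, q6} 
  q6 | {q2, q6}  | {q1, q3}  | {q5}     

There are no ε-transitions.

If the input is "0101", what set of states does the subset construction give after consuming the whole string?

Start in {q0}.
Read '0': {q0} → {q1}.
Read '1': {q1} → {q0}.
Read '0': {q0} → {q1}.
Read '1': {q1} → {q0}.

{q0}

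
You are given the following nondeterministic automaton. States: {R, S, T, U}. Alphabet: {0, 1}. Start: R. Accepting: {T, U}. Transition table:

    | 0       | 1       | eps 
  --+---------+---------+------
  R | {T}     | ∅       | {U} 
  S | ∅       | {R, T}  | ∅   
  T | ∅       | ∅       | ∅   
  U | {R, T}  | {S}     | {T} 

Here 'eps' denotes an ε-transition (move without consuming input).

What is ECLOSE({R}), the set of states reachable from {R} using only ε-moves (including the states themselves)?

Begin with {R}.
ε-move R → U; add U.
ε-move U → T; add T.

{R, T, U}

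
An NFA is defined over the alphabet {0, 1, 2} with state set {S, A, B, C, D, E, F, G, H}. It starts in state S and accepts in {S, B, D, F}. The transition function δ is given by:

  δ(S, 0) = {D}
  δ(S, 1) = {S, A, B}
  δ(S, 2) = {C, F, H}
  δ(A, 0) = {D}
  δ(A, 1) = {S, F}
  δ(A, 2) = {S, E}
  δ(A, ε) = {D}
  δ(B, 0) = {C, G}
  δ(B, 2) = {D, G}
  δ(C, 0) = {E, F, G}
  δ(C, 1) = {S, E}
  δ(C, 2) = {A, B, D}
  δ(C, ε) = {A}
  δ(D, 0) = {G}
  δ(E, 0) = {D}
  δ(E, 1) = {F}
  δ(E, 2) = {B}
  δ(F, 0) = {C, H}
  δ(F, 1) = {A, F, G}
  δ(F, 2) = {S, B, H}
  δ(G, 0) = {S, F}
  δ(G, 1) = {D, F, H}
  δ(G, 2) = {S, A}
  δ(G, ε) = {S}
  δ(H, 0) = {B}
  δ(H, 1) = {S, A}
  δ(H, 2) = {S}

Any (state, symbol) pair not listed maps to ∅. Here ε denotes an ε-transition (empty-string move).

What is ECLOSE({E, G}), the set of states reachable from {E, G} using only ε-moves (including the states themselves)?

{S, E, G}

Begin with {E, G}.
ε-move G → S; add S.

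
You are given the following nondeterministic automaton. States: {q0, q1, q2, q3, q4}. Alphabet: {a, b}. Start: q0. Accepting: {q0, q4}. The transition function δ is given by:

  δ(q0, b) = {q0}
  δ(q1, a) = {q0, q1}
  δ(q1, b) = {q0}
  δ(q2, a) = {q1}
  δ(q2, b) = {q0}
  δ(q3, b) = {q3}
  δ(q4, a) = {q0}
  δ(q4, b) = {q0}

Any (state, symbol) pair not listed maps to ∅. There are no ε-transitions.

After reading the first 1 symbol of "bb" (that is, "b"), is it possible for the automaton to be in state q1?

No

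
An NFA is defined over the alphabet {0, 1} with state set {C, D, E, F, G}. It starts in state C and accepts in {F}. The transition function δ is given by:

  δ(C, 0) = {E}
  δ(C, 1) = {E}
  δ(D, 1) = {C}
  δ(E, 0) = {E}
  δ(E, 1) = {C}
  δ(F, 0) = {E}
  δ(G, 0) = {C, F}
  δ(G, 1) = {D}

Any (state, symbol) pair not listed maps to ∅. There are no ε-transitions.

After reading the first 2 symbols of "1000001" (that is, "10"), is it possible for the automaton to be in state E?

Start in {C}.
Read '1': {C} → {E}.
Read '0': {E} → {E}.
State E is in {E}.

Yes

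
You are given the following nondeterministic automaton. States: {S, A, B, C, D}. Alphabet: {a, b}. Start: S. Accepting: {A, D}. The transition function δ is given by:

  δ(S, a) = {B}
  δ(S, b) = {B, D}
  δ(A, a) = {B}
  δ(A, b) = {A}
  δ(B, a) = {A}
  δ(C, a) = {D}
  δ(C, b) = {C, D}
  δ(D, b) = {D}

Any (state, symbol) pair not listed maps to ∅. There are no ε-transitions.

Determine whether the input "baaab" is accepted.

Yes

Start in {S}.
Read 'b': S→{B, D}; now {B, D}.
Read 'a': B→{A}, D→∅; now {A}.
Read 'a': A→{B}; now {B}.
Read 'a': B→{A}; now {A}.
Read 'b': A→{A}; now {A}.
The final set {A} contains the accepting state A.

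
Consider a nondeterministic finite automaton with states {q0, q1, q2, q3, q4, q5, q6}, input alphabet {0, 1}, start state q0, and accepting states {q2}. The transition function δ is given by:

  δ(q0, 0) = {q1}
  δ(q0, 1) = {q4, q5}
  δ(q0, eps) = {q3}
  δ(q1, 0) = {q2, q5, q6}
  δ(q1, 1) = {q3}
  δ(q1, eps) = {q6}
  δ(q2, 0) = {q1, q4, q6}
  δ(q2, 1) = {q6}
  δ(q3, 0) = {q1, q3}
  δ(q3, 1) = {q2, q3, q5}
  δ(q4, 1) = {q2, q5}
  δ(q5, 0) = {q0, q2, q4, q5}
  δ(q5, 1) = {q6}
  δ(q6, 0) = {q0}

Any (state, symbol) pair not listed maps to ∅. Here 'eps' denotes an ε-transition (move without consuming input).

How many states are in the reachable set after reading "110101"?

5

Start: ε-closure({q0}) = {q0, q3}.
Read '1': q0→{q4, q5}, q3→{q2, q3, q5}; now {q2, q3, q4, q5}.
Read '1': q2→{q6}, q3→{q2, q3, q5}, q4→{q2, q5}, q5→{q6}; now {q2, q3, q5, q6}.
Read '0': q2→{q1, q4, q6}, q3→{q1, q3}, q5→{q0, q2, q4, q5}, q6→{q0}; now {q0, q1, q2, q3, q4, q5, q6}.
Read '1': q0→{q4, q5}, q1→{q3}, q2→{q6}, q3→{q2, q3, q5}, q4→{q2, q5}, q5→{q6}, q6→∅; now {q2, q3, q4, q5, q6}.
Read '0': q2→{q1, q4, q6}, q3→{q1, q3}, q4→∅, q5→{q0, q2, q4, q5}, q6→{q0}; now {q0, q1, q2, q3, q4, q5, q6}.
Read '1': q0→{q4, q5}, q1→{q3}, q2→{q6}, q3→{q2, q3, q5}, q4→{q2, q5}, q5→{q6}, q6→∅; now {q2, q3, q4, q5, q6}.
That set has 5 states.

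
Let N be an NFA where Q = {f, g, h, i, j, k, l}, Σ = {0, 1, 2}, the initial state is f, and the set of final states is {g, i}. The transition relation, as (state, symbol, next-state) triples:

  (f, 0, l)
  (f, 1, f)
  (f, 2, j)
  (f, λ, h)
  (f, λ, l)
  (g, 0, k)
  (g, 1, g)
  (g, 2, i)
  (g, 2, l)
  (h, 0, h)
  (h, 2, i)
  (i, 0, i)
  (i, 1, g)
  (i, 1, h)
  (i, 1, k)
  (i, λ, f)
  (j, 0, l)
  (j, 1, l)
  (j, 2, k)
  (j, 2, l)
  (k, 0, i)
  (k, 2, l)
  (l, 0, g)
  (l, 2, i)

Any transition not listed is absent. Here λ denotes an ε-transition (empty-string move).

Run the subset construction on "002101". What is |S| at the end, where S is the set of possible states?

5

Start: ε-closure({f}) = {f, h, l}.
Read '0': {f, h, l} → {g, h, l}.
Read '0': {g, h, l} → {g, h, k}.
Read '2': {g, h, k} → {f, h, i, l}.
Read '1': {f, h, i, l} → {f, g, h, k, l}.
Read '0': {f, g, h, k, l} → {f, g, h, i, k, l}.
Read '1': {f, g, h, i, k, l} → {f, g, h, k, l}.
That set has 5 states.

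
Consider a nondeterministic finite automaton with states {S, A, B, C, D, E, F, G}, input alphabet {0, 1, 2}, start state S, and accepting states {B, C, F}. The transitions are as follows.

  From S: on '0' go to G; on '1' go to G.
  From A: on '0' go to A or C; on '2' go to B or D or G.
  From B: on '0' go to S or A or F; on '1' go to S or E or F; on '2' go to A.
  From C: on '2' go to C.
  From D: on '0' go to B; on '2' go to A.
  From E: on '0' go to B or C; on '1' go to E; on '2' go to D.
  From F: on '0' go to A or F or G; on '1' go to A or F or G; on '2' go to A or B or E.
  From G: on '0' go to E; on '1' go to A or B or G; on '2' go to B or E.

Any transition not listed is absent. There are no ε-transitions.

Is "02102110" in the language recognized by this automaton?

Start in {S}.
Read '0': {S} → {G}.
Read '2': {G} → {B, E}.
Read '1': {B, E} → {S, E, F}.
Read '0': {S, E, F} → {A, B, C, F, G}.
Read '2': {A, B, C, F, G} → {A, B, C, D, E, G}.
Read '1': {A, B, C, D, E, G} → {S, A, B, E, F, G}.
Read '1': {S, A, B, E, F, G} → {S, A, B, E, F, G}.
Read '0': {S, A, B, E, F, G} → {S, A, B, C, E, F, G}.
The final set {S, A, B, C, E, F, G} contains the accepting states B, C, F.

Yes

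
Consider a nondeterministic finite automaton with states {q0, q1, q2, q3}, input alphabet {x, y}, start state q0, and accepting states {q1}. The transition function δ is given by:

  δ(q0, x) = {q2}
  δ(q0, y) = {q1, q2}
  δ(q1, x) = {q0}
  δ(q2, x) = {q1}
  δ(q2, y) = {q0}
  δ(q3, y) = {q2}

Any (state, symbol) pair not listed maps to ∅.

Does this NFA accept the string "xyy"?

Yes

Start in {q0}.
Read 'x': {q0} → {q2}.
Read 'y': {q2} → {q0}.
Read 'y': {q0} → {q1, q2}.
The final set {q1, q2} contains the accepting state q1.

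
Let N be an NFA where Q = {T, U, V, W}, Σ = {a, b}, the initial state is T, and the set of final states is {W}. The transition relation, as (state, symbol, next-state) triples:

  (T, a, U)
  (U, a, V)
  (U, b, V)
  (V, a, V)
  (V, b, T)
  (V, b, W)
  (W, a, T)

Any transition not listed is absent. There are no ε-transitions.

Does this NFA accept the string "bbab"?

Start in {T}.
Read 'b': T→∅; now ∅.
The set is empty and remains empty for the remaining 3 symbols.
The final set ∅ contains no accepting state.

No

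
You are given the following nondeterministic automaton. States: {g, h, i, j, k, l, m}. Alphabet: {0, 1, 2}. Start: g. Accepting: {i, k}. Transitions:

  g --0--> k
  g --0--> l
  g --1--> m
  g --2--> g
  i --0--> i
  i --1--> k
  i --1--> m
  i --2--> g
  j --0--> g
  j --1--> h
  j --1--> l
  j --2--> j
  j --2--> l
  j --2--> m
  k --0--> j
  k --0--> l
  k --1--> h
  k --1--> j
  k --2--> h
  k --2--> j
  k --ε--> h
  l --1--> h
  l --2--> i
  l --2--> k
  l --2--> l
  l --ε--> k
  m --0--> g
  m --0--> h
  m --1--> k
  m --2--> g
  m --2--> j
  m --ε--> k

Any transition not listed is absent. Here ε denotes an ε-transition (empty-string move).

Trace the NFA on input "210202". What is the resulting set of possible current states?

Start in {g}.
Read '2': {g} → {g}.
Read '1': {g} → {h, k, m}.
Read '0': {h, k, m} → {g, h, j, k, l}.
Read '2': {g, h, j, k, l} → {g, h, i, j, k, l, m}.
Read '0': {g, h, i, j, k, l, m} → {g, h, i, j, k, l}.
Read '2': {g, h, i, j, k, l} → {g, h, i, j, k, l, m}.

{g, h, i, j, k, l, m}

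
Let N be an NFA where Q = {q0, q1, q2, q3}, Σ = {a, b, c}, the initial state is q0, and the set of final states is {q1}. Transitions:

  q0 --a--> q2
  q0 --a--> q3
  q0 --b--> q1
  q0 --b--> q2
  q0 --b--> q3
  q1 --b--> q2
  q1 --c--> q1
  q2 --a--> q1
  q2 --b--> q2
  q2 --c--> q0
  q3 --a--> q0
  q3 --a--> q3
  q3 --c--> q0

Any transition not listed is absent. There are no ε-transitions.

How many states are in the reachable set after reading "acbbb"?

1

Start in {q0}.
Read 'a': {q0} → {q2, q3}.
Read 'c': {q2, q3} → {q0}.
Read 'b': {q0} → {q1, q2, q3}.
Read 'b': {q1, q2, q3} → {q2}.
Read 'b': {q2} → {q2}.
That set has 1 state.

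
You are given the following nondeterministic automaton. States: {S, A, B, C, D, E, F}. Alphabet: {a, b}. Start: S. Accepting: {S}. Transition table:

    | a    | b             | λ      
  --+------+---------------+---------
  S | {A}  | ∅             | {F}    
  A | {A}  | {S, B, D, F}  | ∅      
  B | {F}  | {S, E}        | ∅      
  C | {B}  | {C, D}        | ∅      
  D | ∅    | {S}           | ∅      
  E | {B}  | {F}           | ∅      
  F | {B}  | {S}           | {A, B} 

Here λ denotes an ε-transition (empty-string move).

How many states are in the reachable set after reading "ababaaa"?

Start: ε-closure({S}) = {S, A, B, F}.
Read 'a': {S, A, B, F} → {A, B, F}.
Read 'b': {A, B, F} → {S, A, B, D, E, F}.
Read 'a': {S, A, B, D, E, F} → {A, B, F}.
Read 'b': {A, B, F} → {S, A, B, D, E, F}.
Read 'a': {S, A, B, D, E, F} → {A, B, F}.
Read 'a': {A, B, F} → {A, B, F}.
Read 'a': {A, B, F} → {A, B, F}.
That set has 3 states.

3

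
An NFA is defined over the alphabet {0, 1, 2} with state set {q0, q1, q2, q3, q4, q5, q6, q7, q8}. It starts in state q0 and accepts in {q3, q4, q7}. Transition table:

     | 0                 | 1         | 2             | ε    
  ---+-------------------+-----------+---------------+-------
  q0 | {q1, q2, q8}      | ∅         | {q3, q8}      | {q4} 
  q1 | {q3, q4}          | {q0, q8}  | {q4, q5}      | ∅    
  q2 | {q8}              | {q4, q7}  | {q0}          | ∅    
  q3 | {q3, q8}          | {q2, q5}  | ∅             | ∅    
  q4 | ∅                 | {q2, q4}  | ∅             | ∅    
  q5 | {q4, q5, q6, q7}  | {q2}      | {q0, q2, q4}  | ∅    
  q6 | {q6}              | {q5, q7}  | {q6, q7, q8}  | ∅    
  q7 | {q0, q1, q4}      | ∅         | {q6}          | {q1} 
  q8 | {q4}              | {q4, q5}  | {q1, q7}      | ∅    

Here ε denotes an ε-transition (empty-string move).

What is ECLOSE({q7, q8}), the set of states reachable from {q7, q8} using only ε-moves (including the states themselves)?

Begin with {q7, q8}.
ε-move q7 → q1; add q1.

{q1, q7, q8}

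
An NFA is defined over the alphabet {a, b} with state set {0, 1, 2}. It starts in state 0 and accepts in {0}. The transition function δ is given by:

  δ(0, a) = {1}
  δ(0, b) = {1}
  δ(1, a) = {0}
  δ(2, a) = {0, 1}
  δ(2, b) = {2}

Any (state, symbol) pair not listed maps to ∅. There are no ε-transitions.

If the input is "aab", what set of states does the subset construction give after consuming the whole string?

Start in {0}.
Read 'a': 0→{1}; now {1}.
Read 'a': 1→{0}; now {0}.
Read 'b': 0→{1}; now {1}.

{1}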